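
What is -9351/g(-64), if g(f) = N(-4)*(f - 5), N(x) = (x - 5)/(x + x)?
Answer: 8312/69 ≈ 120.46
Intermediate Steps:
N(x) = (-5 + x)/(2*x) (N(x) = (-5 + x)/((2*x)) = (-5 + x)*(1/(2*x)) = (-5 + x)/(2*x))
g(f) = -45/8 + 9*f/8 (g(f) = ((1/2)*(-5 - 4)/(-4))*(f - 5) = ((1/2)*(-1/4)*(-9))*(-5 + f) = 9*(-5 + f)/8 = -45/8 + 9*f/8)
-9351/g(-64) = -9351/(-45/8 + (9/8)*(-64)) = -9351/(-45/8 - 72) = -9351/(-621/8) = -9351*(-8/621) = 8312/69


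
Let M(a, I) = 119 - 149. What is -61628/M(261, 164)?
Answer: 30814/15 ≈ 2054.3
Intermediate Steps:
M(a, I) = -30
-61628/M(261, 164) = -61628/(-30) = -61628*(-1/30) = 30814/15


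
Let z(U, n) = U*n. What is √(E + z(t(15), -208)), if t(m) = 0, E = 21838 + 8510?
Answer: 6*√843 ≈ 174.21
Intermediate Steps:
E = 30348
√(E + z(t(15), -208)) = √(30348 + 0*(-208)) = √(30348 + 0) = √30348 = 6*√843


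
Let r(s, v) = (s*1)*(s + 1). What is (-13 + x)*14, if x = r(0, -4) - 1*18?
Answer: -434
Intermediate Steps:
r(s, v) = s*(1 + s)
x = -18 (x = 0*(1 + 0) - 1*18 = 0*1 - 18 = 0 - 18 = -18)
(-13 + x)*14 = (-13 - 18)*14 = -31*14 = -434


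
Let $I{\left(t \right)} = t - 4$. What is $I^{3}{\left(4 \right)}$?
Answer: $0$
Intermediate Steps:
$I{\left(t \right)} = -4 + t$
$I^{3}{\left(4 \right)} = \left(-4 + 4\right)^{3} = 0^{3} = 0$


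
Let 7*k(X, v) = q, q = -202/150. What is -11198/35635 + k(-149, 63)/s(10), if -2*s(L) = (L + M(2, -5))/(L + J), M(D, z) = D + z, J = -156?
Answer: -218420014/26191725 ≈ -8.3393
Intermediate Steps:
q = -101/75 (q = -202*1/150 = -101/75 ≈ -1.3467)
k(X, v) = -101/525 (k(X, v) = (1/7)*(-101/75) = -101/525)
s(L) = -(-3 + L)/(2*(-156 + L)) (s(L) = -(L + (2 - 5))/(2*(L - 156)) = -(L - 3)/(2*(-156 + L)) = -(-3 + L)/(2*(-156 + L)))
-11198/35635 + k(-149, 63)/s(10) = -11198/35635 - 101*2*(-156 + 10)/(3 - 1*10)/525 = -11198*1/35635 - 101*(-292/(3 - 10))/525 = -11198/35635 - 101/(525*((1/2)*(-1/146)*(-7))) = -11198/35635 - 101/(525*7/292) = -11198/35635 - 101/525*292/7 = -11198/35635 - 29492/3675 = -218420014/26191725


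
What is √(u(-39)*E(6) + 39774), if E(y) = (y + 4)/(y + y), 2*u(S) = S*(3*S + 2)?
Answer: √166571/2 ≈ 204.07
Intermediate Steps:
u(S) = S*(2 + 3*S)/2 (u(S) = (S*(3*S + 2))/2 = (S*(2 + 3*S))/2 = S*(2 + 3*S)/2)
E(y) = (4 + y)/(2*y) (E(y) = (4 + y)/((2*y)) = (4 + y)*(1/(2*y)) = (4 + y)/(2*y))
√(u(-39)*E(6) + 39774) = √(((½)*(-39)*(2 + 3*(-39)))*((½)*(4 + 6)/6) + 39774) = √(((½)*(-39)*(2 - 117))*((½)*(⅙)*10) + 39774) = √(((½)*(-39)*(-115))*(⅚) + 39774) = √((4485/2)*(⅚) + 39774) = √(7475/4 + 39774) = √(166571/4) = √166571/2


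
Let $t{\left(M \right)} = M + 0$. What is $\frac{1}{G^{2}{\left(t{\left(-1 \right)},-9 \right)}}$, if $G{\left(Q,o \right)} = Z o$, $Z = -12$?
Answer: $\frac{1}{11664} \approx 8.5734 \cdot 10^{-5}$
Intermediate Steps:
$t{\left(M \right)} = M$
$G{\left(Q,o \right)} = - 12 o$
$\frac{1}{G^{2}{\left(t{\left(-1 \right)},-9 \right)}} = \frac{1}{\left(\left(-12\right) \left(-9\right)\right)^{2}} = \frac{1}{108^{2}} = \frac{1}{11664}$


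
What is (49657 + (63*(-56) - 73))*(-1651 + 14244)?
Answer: 579983208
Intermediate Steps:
(49657 + (63*(-56) - 73))*(-1651 + 14244) = (49657 + (-3528 - 73))*12593 = (49657 - 3601)*12593 = 46056*12593 = 579983208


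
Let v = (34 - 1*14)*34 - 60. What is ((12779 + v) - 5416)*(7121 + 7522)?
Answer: 116895069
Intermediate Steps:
v = 620 (v = (34 - 14)*34 - 60 = 20*34 - 60 = 680 - 60 = 620)
((12779 + v) - 5416)*(7121 + 7522) = ((12779 + 620) - 5416)*(7121 + 7522) = (13399 - 5416)*14643 = 7983*14643 = 116895069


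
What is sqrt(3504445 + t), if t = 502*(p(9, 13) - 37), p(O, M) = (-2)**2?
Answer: sqrt(3487879) ≈ 1867.6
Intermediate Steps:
p(O, M) = 4
t = -16566 (t = 502*(4 - 37) = 502*(-33) = -16566)
sqrt(3504445 + t) = sqrt(3504445 - 16566) = sqrt(3487879)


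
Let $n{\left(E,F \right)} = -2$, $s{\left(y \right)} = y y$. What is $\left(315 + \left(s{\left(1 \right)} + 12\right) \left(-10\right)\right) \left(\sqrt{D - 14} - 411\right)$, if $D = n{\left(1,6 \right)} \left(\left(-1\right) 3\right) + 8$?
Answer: $-76035$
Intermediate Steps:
$s{\left(y \right)} = y^{2}$
$D = 14$ ($D = - 2 \left(\left(-1\right) 3\right) + 8 = \left(-2\right) \left(-3\right) + 8 = 6 + 8 = 14$)
$\left(315 + \left(s{\left(1 \right)} + 12\right) \left(-10\right)\right) \left(\sqrt{D - 14} - 411\right) = \left(315 + \left(1^{2} + 12\right) \left(-10\right)\right) \left(\sqrt{14 - 14} - 411\right) = \left(315 + \left(1 + 12\right) \left(-10\right)\right) \left(\sqrt{0} - 411\right) = \left(315 + 13 \left(-10\right)\right) \left(0 - 411\right) = \left(315 - 130\right) \left(-411\right) = 185 \left(-411\right) = -76035$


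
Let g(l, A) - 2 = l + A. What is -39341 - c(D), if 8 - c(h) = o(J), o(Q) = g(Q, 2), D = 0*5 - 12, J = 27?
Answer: -39318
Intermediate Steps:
D = -12 (D = 0 - 12 = -12)
g(l, A) = 2 + A + l (g(l, A) = 2 + (l + A) = 2 + (A + l) = 2 + A + l)
o(Q) = 4 + Q (o(Q) = 2 + 2 + Q = 4 + Q)
c(h) = -23 (c(h) = 8 - (4 + 27) = 8 - 1*31 = 8 - 31 = -23)
-39341 - c(D) = -39341 - 1*(-23) = -39341 + 23 = -39318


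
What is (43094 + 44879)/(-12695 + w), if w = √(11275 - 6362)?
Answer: -1116817235/161158112 - 1495541*√17/161158112 ≈ -6.9682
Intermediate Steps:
w = 17*√17 (w = √4913 = 17*√17 ≈ 70.093)
(43094 + 44879)/(-12695 + w) = (43094 + 44879)/(-12695 + 17*√17) = 87973/(-12695 + 17*√17)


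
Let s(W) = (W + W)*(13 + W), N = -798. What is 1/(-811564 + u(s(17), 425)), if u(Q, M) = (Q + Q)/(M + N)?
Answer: -373/302715412 ≈ -1.2322e-6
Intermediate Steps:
s(W) = 2*W*(13 + W) (s(W) = (2*W)*(13 + W) = 2*W*(13 + W))
u(Q, M) = 2*Q/(-798 + M) (u(Q, M) = (Q + Q)/(M - 798) = (2*Q)/(-798 + M) = 2*Q/(-798 + M))
1/(-811564 + u(s(17), 425)) = 1/(-811564 + 2*(2*17*(13 + 17))/(-798 + 425)) = 1/(-811564 + 2*(2*17*30)/(-373)) = 1/(-811564 + 2*1020*(-1/373)) = 1/(-811564 - 2040/373) = 1/(-302715412/373) = -373/302715412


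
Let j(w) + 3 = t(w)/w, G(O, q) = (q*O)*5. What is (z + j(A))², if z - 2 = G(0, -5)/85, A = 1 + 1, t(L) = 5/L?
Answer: 1/16 ≈ 0.062500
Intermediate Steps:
G(O, q) = 5*O*q (G(O, q) = (O*q)*5 = 5*O*q)
A = 2
j(w) = -3 + 5/w² (j(w) = -3 + (5/w)/w = -3 + 5/w²)
z = 2 (z = 2 + (5*0*(-5))/85 = 2 + 0*(1/85) = 2 + 0 = 2)
(z + j(A))² = (2 + (-3 + 5/2²))² = (2 + (-3 + 5*(¼)))² = (2 + (-3 + 5/4))² = (2 - 7/4)² = (¼)² = 1/16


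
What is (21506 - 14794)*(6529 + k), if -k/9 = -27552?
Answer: 1708183864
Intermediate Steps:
k = 247968 (k = -9*(-27552) = 247968)
(21506 - 14794)*(6529 + k) = (21506 - 14794)*(6529 + 247968) = 6712*254497 = 1708183864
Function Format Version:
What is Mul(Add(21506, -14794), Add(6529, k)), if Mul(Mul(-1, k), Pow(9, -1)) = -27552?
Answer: 1708183864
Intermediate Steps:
k = 247968 (k = Mul(-9, -27552) = 247968)
Mul(Add(21506, -14794), Add(6529, k)) = Mul(Add(21506, -14794), Add(6529, 247968)) = Mul(6712, 254497) = 1708183864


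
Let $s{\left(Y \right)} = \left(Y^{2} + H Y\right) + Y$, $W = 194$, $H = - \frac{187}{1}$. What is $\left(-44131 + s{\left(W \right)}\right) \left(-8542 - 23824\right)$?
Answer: $1378111914$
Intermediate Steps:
$H = -187$ ($H = \left(-187\right) 1 = -187$)
$s{\left(Y \right)} = Y^{2} - 186 Y$ ($s{\left(Y \right)} = \left(Y^{2} - 187 Y\right) + Y = Y^{2} - 186 Y$)
$\left(-44131 + s{\left(W \right)}\right) \left(-8542 - 23824\right) = \left(-44131 + 194 \left(-186 + 194\right)\right) \left(-8542 - 23824\right) = \left(-44131 + 194 \cdot 8\right) \left(-32366\right) = \left(-44131 + 1552\right) \left(-32366\right) = \left(-42579\right) \left(-32366\right) = 1378111914$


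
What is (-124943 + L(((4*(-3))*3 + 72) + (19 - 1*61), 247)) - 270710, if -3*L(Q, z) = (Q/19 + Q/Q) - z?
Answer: -7515847/19 ≈ -3.9557e+5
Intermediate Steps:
L(Q, z) = -⅓ - Q/57 + z/3 (L(Q, z) = -((Q/19 + Q/Q) - z)/3 = -((Q*(1/19) + 1) - z)/3 = -((Q/19 + 1) - z)/3 = -((1 + Q/19) - z)/3 = -(1 - z + Q/19)/3 = -⅓ - Q/57 + z/3)
(-124943 + L(((4*(-3))*3 + 72) + (19 - 1*61), 247)) - 270710 = (-124943 + (-⅓ - (((4*(-3))*3 + 72) + (19 - 1*61))/57 + (⅓)*247)) - 270710 = (-124943 + (-⅓ - ((-12*3 + 72) + (19 - 61))/57 + 247/3)) - 270710 = (-124943 + (-⅓ - ((-36 + 72) - 42)/57 + 247/3)) - 270710 = (-124943 + (-⅓ - (36 - 42)/57 + 247/3)) - 270710 = (-124943 + (-⅓ - 1/57*(-6) + 247/3)) - 270710 = (-124943 + (-⅓ + 2/19 + 247/3)) - 270710 = (-124943 + 1560/19) - 270710 = -2372357/19 - 270710 = -7515847/19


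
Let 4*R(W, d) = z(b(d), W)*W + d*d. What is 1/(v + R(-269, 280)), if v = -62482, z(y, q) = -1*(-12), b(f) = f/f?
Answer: -1/43689 ≈ -2.2889e-5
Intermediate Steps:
b(f) = 1
z(y, q) = 12
R(W, d) = 3*W + d²/4 (R(W, d) = (12*W + d*d)/4 = (12*W + d²)/4 = (d² + 12*W)/4 = 3*W + d²/4)
1/(v + R(-269, 280)) = 1/(-62482 + (3*(-269) + (¼)*280²)) = 1/(-62482 + (-807 + (¼)*78400)) = 1/(-62482 + (-807 + 19600)) = 1/(-62482 + 18793) = 1/(-43689) = -1/43689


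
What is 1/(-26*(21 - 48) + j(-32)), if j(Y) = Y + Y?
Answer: 1/638 ≈ 0.0015674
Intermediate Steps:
j(Y) = 2*Y
1/(-26*(21 - 48) + j(-32)) = 1/(-26*(21 - 48) + 2*(-32)) = 1/(-26*(-27) - 64) = 1/(702 - 64) = 1/638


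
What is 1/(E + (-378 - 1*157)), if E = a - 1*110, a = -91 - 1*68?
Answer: -1/804 ≈ -0.0012438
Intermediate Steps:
a = -159 (a = -91 - 68 = -159)
E = -269 (E = -159 - 1*110 = -159 - 110 = -269)
1/(E + (-378 - 1*157)) = 1/(-269 + (-378 - 1*157)) = 1/(-269 + (-378 - 157)) = 1/(-269 - 535) = 1/(-804) = -1/804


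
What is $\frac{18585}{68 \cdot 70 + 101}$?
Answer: $\frac{18585}{4861} \approx 3.8233$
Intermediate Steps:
$\frac{18585}{68 \cdot 70 + 101} = \frac{18585}{4760 + 101} = \frac{18585}{4861}$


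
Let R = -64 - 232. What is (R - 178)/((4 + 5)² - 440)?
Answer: 474/359 ≈ 1.3203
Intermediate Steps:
R = -296
(R - 178)/((4 + 5)² - 440) = (-296 - 178)/((4 + 5)² - 440) = -474/(9² - 440) = -474/(81 - 440) = -474/(-359) = -474*(-1/359) = 474/359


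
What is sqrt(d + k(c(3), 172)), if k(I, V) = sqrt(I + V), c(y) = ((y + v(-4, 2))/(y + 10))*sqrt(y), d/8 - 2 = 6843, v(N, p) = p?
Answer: sqrt(9254440 + 13*sqrt(13)*sqrt(2236 + 5*sqrt(3)))/13 ≈ 234.04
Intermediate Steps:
d = 54760 (d = 16 + 8*6843 = 16 + 54744 = 54760)
c(y) = sqrt(y)*(2 + y)/(10 + y) (c(y) = ((y + 2)/(y + 10))*sqrt(y) = ((2 + y)/(10 + y))*sqrt(y) = sqrt(y)*(2 + y)/(10 + y))
sqrt(d + k(c(3), 172)) = sqrt(54760 + sqrt(sqrt(3)*(2 + 3)/(10 + 3) + 172)) = sqrt(54760 + sqrt(sqrt(3)*5/13 + 172)) = sqrt(54760 + sqrt(sqrt(3)*(1/13)*5 + 172)) = sqrt(54760 + sqrt(5*sqrt(3)/13 + 172)) = sqrt(54760 + sqrt(172 + 5*sqrt(3)/13))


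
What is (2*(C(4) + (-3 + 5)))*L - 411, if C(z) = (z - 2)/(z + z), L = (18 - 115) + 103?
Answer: -384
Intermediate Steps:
L = 6 (L = -97 + 103 = 6)
C(z) = (-2 + z)/(2*z) (C(z) = (-2 + z)/((2*z)) = (-2 + z)*(1/(2*z)) = (-2 + z)/(2*z))
(2*(C(4) + (-3 + 5)))*L - 411 = (2*((½)*(-2 + 4)/4 + (-3 + 5)))*6 - 411 = (2*((½)*(¼)*2 + 2))*6 - 411 = (2*(¼ + 2))*6 - 411 = (2*(9/4))*6 - 411 = (9/2)*6 - 411 = 27 - 411 = -384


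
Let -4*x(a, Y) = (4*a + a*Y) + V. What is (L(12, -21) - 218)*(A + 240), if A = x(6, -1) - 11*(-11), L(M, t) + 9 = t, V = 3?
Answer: -88226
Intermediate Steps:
L(M, t) = -9 + t
x(a, Y) = -¾ - a - Y*a/4 (x(a, Y) = -((4*a + a*Y) + 3)/4 = -((4*a + Y*a) + 3)/4 = -(3 + 4*a + Y*a)/4 = -¾ - a - Y*a/4)
A = 463/4 (A = (-¾ - 1*6 - ¼*(-1)*6) - 11*(-11) = (-¾ - 6 + 3/2) + 121 = -21/4 + 121 = 463/4 ≈ 115.75)
(L(12, -21) - 218)*(A + 240) = ((-9 - 21) - 218)*(463/4 + 240) = (-30 - 218)*(1423/4) = -248*1423/4 = -88226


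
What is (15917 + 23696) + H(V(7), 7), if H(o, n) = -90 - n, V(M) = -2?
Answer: 39516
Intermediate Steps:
(15917 + 23696) + H(V(7), 7) = (15917 + 23696) + (-90 - 1*7) = 39613 + (-90 - 7) = 39613 - 97 = 39516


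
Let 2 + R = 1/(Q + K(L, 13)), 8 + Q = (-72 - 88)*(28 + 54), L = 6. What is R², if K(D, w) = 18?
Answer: 687540841/171872100 ≈ 4.0003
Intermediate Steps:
Q = -13128 (Q = -8 + (-72 - 88)*(28 + 54) = -8 - 160*82 = -8 - 13120 = -13128)
R = -26221/13110 (R = -2 + 1/(-13128 + 18) = -2 + 1/(-13110) = -2 - 1/13110 = -26221/13110 ≈ -2.0001)
R² = (-26221/13110)² = 687540841/171872100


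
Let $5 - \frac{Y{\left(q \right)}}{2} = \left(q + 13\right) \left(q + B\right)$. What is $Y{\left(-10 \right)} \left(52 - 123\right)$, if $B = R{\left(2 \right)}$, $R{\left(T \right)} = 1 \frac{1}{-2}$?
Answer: $-5183$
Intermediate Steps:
$R{\left(T \right)} = - \frac{1}{2}$ ($R{\left(T \right)} = 1 \left(- \frac{1}{2}\right) = - \frac{1}{2}$)
$B = - \frac{1}{2} \approx -0.5$
$Y{\left(q \right)} = 10 - 2 \left(13 + q\right) \left(- \frac{1}{2} + q\right)$ ($Y{\left(q \right)} = 10 - 2 \left(q + 13\right) \left(q - \frac{1}{2}\right) = 10 - 2 \left(13 + q\right) \left(- \frac{1}{2} + q\right)$)
$Y{\left(-10 \right)} \left(52 - 123\right) = \left(23 - -250 - 2 \left(-10\right)^{2}\right) \left(52 - 123\right) = \left(23 + 250 - 200\right) \left(-71\right) = 73 \left(-71\right) = -5183$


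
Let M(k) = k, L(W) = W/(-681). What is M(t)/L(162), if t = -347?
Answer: 78769/54 ≈ 1458.7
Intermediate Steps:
L(W) = -W/681 (L(W) = W*(-1/681) = -W/681)
M(t)/L(162) = -347/((-1/681*162)) = -347/(-54/227) = -347*(-227/54) = 78769/54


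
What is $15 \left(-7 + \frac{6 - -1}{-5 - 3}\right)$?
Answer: $- \frac{945}{8} \approx -118.13$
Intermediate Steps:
$15 \left(-7 + \frac{6 - -1}{-5 - 3}\right) = 15 \left(-7 + \frac{6 + 1}{-8}\right) = 15 \left(-7 + 7 \left(- \frac{1}{8}\right)\right) = 15 \left(-7 - \frac{7}{8}\right) = 15 \left(- \frac{63}{8}\right) = - \frac{945}{8}$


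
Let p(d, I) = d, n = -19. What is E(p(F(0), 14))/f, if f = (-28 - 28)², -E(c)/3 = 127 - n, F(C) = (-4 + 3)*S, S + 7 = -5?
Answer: -219/1568 ≈ -0.13967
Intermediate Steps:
S = -12 (S = -7 - 5 = -12)
F(C) = 12 (F(C) = (-4 + 3)*(-12) = -1*(-12) = 12)
E(c) = -438 (E(c) = -3*(127 - 1*(-19)) = -3*(127 + 19) = -3*146 = -438)
f = 3136 (f = (-56)² = 3136)
E(p(F(0), 14))/f = -438/3136 = -438*1/3136 = -219/1568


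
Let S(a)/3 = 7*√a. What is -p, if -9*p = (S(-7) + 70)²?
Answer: 1813/9 + 980*I*√7/3 ≈ 201.44 + 864.28*I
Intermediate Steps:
S(a) = 21*√a (S(a) = 3*(7*√a) = 21*√a)
p = -(70 + 21*I*√7)²/9 (p = -(21*√(-7) + 70)²/9 = -(21*(I*√7) + 70)²/9 = -(21*I*√7 + 70)²/9 = -(70 + 21*I*√7)²/9 ≈ -201.44 - 864.28*I)
-p = -(-1813/9 - 980*I*√7/3) = 1813/9 + 980*I*√7/3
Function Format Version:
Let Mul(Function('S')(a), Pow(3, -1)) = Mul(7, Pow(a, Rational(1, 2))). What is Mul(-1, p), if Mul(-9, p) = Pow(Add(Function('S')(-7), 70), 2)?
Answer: Add(Rational(1813, 9), Mul(Rational(980, 3), I, Pow(7, Rational(1, 2)))) ≈ Add(201.44, Mul(864.28, I))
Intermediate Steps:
Function('S')(a) = Mul(21, Pow(a, Rational(1, 2))) (Function('S')(a) = Mul(3, Mul(7, Pow(a, Rational(1, 2)))) = Mul(21, Pow(a, Rational(1, 2))))
p = Mul(Rational(-1, 9), Pow(Add(70, Mul(21, I, Pow(7, Rational(1, 2)))), 2)) (p = Mul(Rational(-1, 9), Pow(Add(Mul(21, Pow(-7, Rational(1, 2))), 70), 2)) = Mul(Rational(-1, 9), Pow(Add(Mul(21, Mul(I, Pow(7, Rational(1, 2)))), 70), 2)) = Mul(Rational(-1, 9), Pow(Add(Mul(21, I, Pow(7, Rational(1, 2))), 70), 2)) = Mul(Rational(-1, 9), Pow(Add(70, Mul(21, I, Pow(7, Rational(1, 2)))), 2)) ≈ Add(-201.44, Mul(-864.28, I)))
Mul(-1, p) = Mul(-1, Add(Rational(-1813, 9), Mul(Rational(-980, 3), I, Pow(7, Rational(1, 2))))) = Add(Rational(1813, 9), Mul(Rational(980, 3), I, Pow(7, Rational(1, 2))))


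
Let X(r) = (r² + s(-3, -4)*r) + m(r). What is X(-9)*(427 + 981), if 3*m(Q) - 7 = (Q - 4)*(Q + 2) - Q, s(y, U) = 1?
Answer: 454784/3 ≈ 1.5159e+5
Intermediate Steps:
m(Q) = 7/3 - Q/3 + (-4 + Q)*(2 + Q)/3 (m(Q) = 7/3 + ((Q - 4)*(Q + 2) - Q)/3 = 7/3 + ((-4 + Q)*(2 + Q) - Q)/3 = 7/3 + (-Q + (-4 + Q)*(2 + Q))/3 = 7/3 + (-Q/3 + (-4 + Q)*(2 + Q)/3) = 7/3 - Q/3 + (-4 + Q)*(2 + Q)/3)
X(r) = -⅓ + 4*r²/3 (X(r) = (r² + 1*r) + (-⅓ - r + r²/3) = (r² + r) + (-⅓ - r + r²/3) = (r + r²) + (-⅓ - r + r²/3) = -⅓ + 4*r²/3)
X(-9)*(427 + 981) = (-⅓ + (4/3)*(-9)²)*(427 + 981) = (-⅓ + (4/3)*81)*1408 = (-⅓ + 108)*1408 = (323/3)*1408 = 454784/3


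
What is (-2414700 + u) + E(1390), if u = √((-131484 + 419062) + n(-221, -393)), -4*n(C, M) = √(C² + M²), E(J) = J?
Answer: -2413310 + √(1150312 - √203290)/2 ≈ -2.4128e+6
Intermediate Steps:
n(C, M) = -√(C² + M²)/4
u = √(287578 - √203290/4) (u = √((-131484 + 419062) - √((-221)² + (-393)²)/4) = √(287578 - √(48841 + 154449)/4) = √(287578 - √203290/4) ≈ 536.16)
(-2414700 + u) + E(1390) = (-2414700 + √(1150312 - √203290)/2) + 1390 = -2413310 + √(1150312 - √203290)/2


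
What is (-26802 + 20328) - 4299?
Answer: -10773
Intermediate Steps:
(-26802 + 20328) - 4299 = -6474 - 4299 = -10773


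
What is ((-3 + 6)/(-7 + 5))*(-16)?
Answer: 24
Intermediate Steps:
((-3 + 6)/(-7 + 5))*(-16) = (3/(-2))*(-16) = (3*(-½))*(-16) = -3/2*(-16) = 24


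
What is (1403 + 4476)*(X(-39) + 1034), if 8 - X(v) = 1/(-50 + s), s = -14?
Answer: 392064631/64 ≈ 6.1260e+6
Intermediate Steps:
X(v) = 513/64 (X(v) = 8 - 1/(-50 - 14) = 8 - 1/(-64) = 8 - 1*(-1/64) = 8 + 1/64 = 513/64)
(1403 + 4476)*(X(-39) + 1034) = (1403 + 4476)*(513/64 + 1034) = 5879*(66689/64) = 392064631/64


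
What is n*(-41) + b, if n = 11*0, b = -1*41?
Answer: -41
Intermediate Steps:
b = -41
n = 0
n*(-41) + b = 0*(-41) - 41 = 0 - 41 = -41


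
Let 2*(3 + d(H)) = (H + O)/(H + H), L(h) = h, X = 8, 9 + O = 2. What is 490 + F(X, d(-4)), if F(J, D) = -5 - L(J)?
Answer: 477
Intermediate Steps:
O = -7 (O = -9 + 2 = -7)
d(H) = -3 + (-7 + H)/(4*H) (d(H) = -3 + ((H - 7)/(H + H))/2 = -3 + ((-7 + H)/((2*H)))/2 = -3 + ((-7 + H)*(1/(2*H)))/2 = -3 + ((-7 + H)/(2*H))/2 = -3 + (-7 + H)/(4*H))
F(J, D) = -5 - J
490 + F(X, d(-4)) = 490 + (-5 - 1*8) = 490 + (-5 - 8) = 490 - 13 = 477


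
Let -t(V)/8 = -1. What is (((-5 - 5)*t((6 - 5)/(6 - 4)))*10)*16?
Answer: -12800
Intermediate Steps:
t(V) = 8 (t(V) = -8*(-1) = 8)
(((-5 - 5)*t((6 - 5)/(6 - 4)))*10)*16 = (((-5 - 5)*8)*10)*16 = (-10*8*10)*16 = -80*10*16 = -800*16 = -12800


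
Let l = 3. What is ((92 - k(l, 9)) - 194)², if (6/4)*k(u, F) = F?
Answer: 11664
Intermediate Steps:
k(u, F) = 2*F/3
((92 - k(l, 9)) - 194)² = ((92 - 2*9/3) - 194)² = ((92 - 1*6) - 194)² = ((92 - 6) - 194)² = (86 - 194)² = (-108)² = 11664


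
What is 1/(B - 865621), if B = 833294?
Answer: -1/32327 ≈ -3.0934e-5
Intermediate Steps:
1/(B - 865621) = 1/(833294 - 865621) = 1/(-32327) = -1/32327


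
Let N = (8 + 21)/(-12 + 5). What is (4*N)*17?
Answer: -1972/7 ≈ -281.71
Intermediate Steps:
N = -29/7 (N = 29/(-7) = 29*(-⅐) = -29/7 ≈ -4.1429)
(4*N)*17 = (4*(-29/7))*17 = -116/7*17 = -1972/7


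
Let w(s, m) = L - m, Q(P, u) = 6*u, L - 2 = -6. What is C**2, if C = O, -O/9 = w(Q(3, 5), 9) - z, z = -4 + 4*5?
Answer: 68121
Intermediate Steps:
L = -4 (L = 2 - 6 = -4)
w(s, m) = -4 - m
z = 16 (z = -4 + 20 = 16)
O = 261 (O = -9*((-4 - 1*9) - 1*16) = -9*((-4 - 9) - 16) = -9*(-13 - 16) = -9*(-29) = 261)
C = 261
C**2 = 261**2 = 68121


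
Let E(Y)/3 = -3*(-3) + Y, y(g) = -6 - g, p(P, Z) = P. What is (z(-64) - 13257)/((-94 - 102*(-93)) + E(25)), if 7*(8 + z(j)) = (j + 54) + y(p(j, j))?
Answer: -92807/66458 ≈ -1.3965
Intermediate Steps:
E(Y) = 27 + 3*Y (E(Y) = 3*(-3*(-3) + Y) = 3*(9 + Y) = 27 + 3*Y)
z(j) = -8/7 (z(j) = -8 + ((j + 54) + (-6 - j))/7 = -8 + ((54 + j) + (-6 - j))/7 = -8 + (1/7)*48 = -8 + 48/7 = -8/7)
(z(-64) - 13257)/((-94 - 102*(-93)) + E(25)) = (-8/7 - 13257)/((-94 - 102*(-93)) + (27 + 3*25)) = -92807/(7*((-94 + 9486) + (27 + 75))) = -92807/(7*(9392 + 102)) = -92807/7/9494 = -92807/7*1/9494 = -92807/66458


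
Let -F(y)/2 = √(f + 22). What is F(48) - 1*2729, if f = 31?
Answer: -2729 - 2*√53 ≈ -2743.6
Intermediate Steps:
F(y) = -2*√53 (F(y) = -2*√(31 + 22) = -2*√53)
F(48) - 1*2729 = -2*√53 - 1*2729 = -2*√53 - 2729 = -2729 - 2*√53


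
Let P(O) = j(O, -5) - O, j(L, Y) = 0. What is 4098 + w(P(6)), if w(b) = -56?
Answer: 4042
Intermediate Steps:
P(O) = -O (P(O) = 0 - O = -O)
4098 + w(P(6)) = 4098 - 56 = 4042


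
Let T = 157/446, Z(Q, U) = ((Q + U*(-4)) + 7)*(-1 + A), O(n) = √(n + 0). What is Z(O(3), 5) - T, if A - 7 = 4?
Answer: -58137/446 + 10*√3 ≈ -113.03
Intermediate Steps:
A = 11 (A = 7 + 4 = 11)
O(n) = √n
Z(Q, U) = 70 - 40*U + 10*Q (Z(Q, U) = ((Q + U*(-4)) + 7)*(-1 + 11) = ((Q - 4*U) + 7)*10 = (7 + Q - 4*U)*10 = 70 - 40*U + 10*Q)
T = 157/446 (T = 157*(1/446) = 157/446 ≈ 0.35202)
Z(O(3), 5) - T = (70 - 40*5 + 10*√3) - 1*157/446 = (70 - 200 + 10*√3) - 157/446 = (-130 + 10*√3) - 157/446 = -58137/446 + 10*√3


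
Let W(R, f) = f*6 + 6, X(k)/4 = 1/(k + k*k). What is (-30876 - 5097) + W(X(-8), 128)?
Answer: -35199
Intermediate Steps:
X(k) = 4/(k + k²) (X(k) = 4/(k + k*k) = 4/(k + k²))
W(R, f) = 6 + 6*f (W(R, f) = 6*f + 6 = 6 + 6*f)
(-30876 - 5097) + W(X(-8), 128) = (-30876 - 5097) + (6 + 6*128) = -35973 + (6 + 768) = -35973 + 774 = -35199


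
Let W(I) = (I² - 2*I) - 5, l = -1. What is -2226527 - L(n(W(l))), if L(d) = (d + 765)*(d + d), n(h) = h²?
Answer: -2232679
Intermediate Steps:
W(I) = -5 + I² - 2*I
L(d) = 2*d*(765 + d) (L(d) = (765 + d)*(2*d) = 2*d*(765 + d))
-2226527 - L(n(W(l))) = -2226527 - 2*(-5 + (-1)² - 2*(-1))²*(765 + (-5 + (-1)² - 2*(-1))²) = -2226527 - 2*(-5 + 1 + 2)²*(765 + (-5 + 1 + 2)²) = -2226527 - 2*(-2)²*(765 + (-2)²) = -2226527 - 2*4*(765 + 4) = -2226527 - 2*4*769 = -2226527 - 1*6152 = -2226527 - 6152 = -2232679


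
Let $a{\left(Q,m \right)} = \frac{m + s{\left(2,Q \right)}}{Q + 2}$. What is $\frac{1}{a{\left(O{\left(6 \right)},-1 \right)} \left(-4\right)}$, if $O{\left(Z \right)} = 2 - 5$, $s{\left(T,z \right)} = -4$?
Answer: $- \frac{1}{20} \approx -0.05$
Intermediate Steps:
$O{\left(Z \right)} = -3$
$a{\left(Q,m \right)} = \frac{-4 + m}{2 + Q}$ ($a{\left(Q,m \right)} = \frac{m - 4}{Q + 2} = \frac{-4 + m}{2 + Q}$)
$\frac{1}{a{\left(O{\left(6 \right)},-1 \right)} \left(-4\right)} = \frac{1}{\frac{-4 - 1}{2 - 3} \left(-4\right)} = \frac{1}{\frac{1}{-1} \left(-5\right) \left(-4\right)} = \frac{1}{\left(-1\right) \left(-5\right) \left(-4\right)} = \frac{1}{5 \left(-4\right)} = \frac{1}{-20} = - \frac{1}{20}$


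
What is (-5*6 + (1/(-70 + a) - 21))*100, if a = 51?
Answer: -97000/19 ≈ -5105.3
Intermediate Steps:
(-5*6 + (1/(-70 + a) - 21))*100 = (-5*6 + (1/(-70 + 51) - 21))*100 = (-30 + (1/(-19) - 21))*100 = (-30 + (-1/19 - 21))*100 = (-30 - 400/19)*100 = -970/19*100 = -97000/19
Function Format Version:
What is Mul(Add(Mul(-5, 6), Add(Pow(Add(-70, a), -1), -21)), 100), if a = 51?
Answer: Rational(-97000, 19) ≈ -5105.3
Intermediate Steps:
Mul(Add(Mul(-5, 6), Add(Pow(Add(-70, a), -1), -21)), 100) = Mul(Add(Mul(-5, 6), Add(Pow(Add(-70, 51), -1), -21)), 100) = Mul(Add(-30, Add(Pow(-19, -1), -21)), 100) = Mul(Add(-30, Add(Rational(-1, 19), -21)), 100) = Mul(Add(-30, Rational(-400, 19)), 100) = Mul(Rational(-970, 19), 100) = Rational(-97000, 19)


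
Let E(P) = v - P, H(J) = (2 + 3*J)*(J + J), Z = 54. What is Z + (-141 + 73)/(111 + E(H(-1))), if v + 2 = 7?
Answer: 3044/57 ≈ 53.404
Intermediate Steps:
v = 5 (v = -2 + 7 = 5)
H(J) = 2*J*(2 + 3*J) (H(J) = (2 + 3*J)*(2*J) = 2*J*(2 + 3*J))
E(P) = 5 - P
Z + (-141 + 73)/(111 + E(H(-1))) = 54 + (-141 + 73)/(111 + (5 - 2*(-1)*(2 + 3*(-1)))) = 54 - 68/(111 + (5 - 2*(-1)*(2 - 3))) = 54 - 68/(111 + (5 - 2*(-1)*(-1))) = 54 - 68/(111 + (5 - 1*2)) = 54 - 68/(111 + (5 - 2)) = 54 - 68/(111 + 3) = 54 - 68/114 = 54 - 68*1/114 = 54 - 34/57 = 3044/57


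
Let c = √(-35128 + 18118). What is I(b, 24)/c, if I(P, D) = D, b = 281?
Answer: -4*I*√210/315 ≈ -0.18402*I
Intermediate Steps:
c = 9*I*√210 (c = √(-17010) = 9*I*√210 ≈ 130.42*I)
I(b, 24)/c = 24/((9*I*√210)) = 24*(-I*√210/1890) = -4*I*√210/315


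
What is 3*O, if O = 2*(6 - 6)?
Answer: 0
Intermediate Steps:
O = 0 (O = 2*0 = 0)
3*O = 3*0 = 0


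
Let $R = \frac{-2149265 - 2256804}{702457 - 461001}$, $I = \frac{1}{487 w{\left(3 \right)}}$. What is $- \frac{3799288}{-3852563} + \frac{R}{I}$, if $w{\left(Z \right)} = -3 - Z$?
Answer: $\frac{24800434609923131}{465112225864} \approx 53321.0$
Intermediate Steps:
$I = - \frac{1}{2922}$ ($I = \frac{1}{487 \left(-3 - 3\right)} = \frac{1}{487 \left(-6\right)} = \frac{1}{-2922} = - \frac{1}{2922} \approx -0.00034223$)
$R = - \frac{4406069}{241456} \approx -18.248$
$- \frac{3799288}{-3852563} + \frac{R}{I} = - \frac{3799288}{-3852563} - \frac{4406069}{241456 \left(- \frac{1}{2922}\right)} = \left(-3799288\right) \left(- \frac{1}{3852563}\right) - - \frac{6437266809}{120728} = \frac{3799288}{3852563} + \frac{6437266809}{120728} = \frac{24800434609923131}{465112225864}$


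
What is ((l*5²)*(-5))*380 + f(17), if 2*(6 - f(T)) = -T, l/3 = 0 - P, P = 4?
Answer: 1140029/2 ≈ 5.7001e+5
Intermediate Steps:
l = -12 (l = 3*(0 - 1*4) = 3*(0 - 4) = 3*(-4) = -12)
f(T) = 6 + T/2 (f(T) = 6 - (-1)*T/2 = 6 + T/2)
((l*5²)*(-5))*380 + f(17) = (-12*5²*(-5))*380 + (6 + (½)*17) = (-12*25*(-5))*380 + (6 + 17/2) = -300*(-5)*380 + 29/2 = 1500*380 + 29/2 = 570000 + 29/2 = 1140029/2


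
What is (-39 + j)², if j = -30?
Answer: 4761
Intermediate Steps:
(-39 + j)² = (-39 - 30)² = (-69)² = 4761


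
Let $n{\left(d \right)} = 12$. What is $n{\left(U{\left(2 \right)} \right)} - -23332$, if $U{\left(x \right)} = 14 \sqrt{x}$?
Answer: $23344$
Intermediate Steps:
$n{\left(U{\left(2 \right)} \right)} - -23332 = 12 - -23332 = 12 + 23332 = 23344$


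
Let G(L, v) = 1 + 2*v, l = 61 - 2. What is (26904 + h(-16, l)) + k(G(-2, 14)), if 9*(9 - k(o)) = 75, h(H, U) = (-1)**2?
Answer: 80717/3 ≈ 26906.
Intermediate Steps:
l = 59
h(H, U) = 1
k(o) = 2/3 (k(o) = 9 - 1/9*75 = 9 - 25/3 = 2/3)
(26904 + h(-16, l)) + k(G(-2, 14)) = (26904 + 1) + 2/3 = 26905 + 2/3 = 80717/3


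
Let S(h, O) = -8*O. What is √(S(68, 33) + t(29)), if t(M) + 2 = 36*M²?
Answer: √30010 ≈ 173.23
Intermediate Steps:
t(M) = -2 + 36*M²
√(S(68, 33) + t(29)) = √(-8*33 + (-2 + 36*29²)) = √(-264 + (-2 + 36*841)) = √(-264 + (-2 + 30276)) = √(-264 + 30274) = √30010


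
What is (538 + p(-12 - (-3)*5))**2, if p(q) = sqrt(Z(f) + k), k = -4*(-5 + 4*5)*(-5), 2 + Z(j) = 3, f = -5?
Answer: (538 + sqrt(301))**2 ≈ 3.0841e+5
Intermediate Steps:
Z(j) = 1 (Z(j) = -2 + 3 = 1)
k = 300 (k = -4*(-5 + 20)*(-5) = -4*15*(-5) = -60*(-5) = 300)
p(q) = sqrt(301) (p(q) = sqrt(1 + 300) = sqrt(301))
(538 + p(-12 - (-3)*5))**2 = (538 + sqrt(301))**2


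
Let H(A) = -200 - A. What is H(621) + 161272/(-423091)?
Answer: -347518983/423091 ≈ -821.38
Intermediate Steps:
H(621) + 161272/(-423091) = (-200 - 1*621) + 161272/(-423091) = (-200 - 621) + 161272*(-1/423091) = -821 - 161272/423091 = -347518983/423091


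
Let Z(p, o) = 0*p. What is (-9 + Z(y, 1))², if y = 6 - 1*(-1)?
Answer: 81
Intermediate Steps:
y = 7 (y = 6 + 1 = 7)
Z(p, o) = 0
(-9 + Z(y, 1))² = (-9 + 0)² = (-9)² = 81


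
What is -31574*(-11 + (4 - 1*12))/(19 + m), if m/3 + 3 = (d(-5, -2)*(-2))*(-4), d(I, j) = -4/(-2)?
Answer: 299953/29 ≈ 10343.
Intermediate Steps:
d(I, j) = 2 (d(I, j) = -4*(-½) = 2)
m = 39 (m = -9 + 3*((2*(-2))*(-4)) = -9 + 3*(-4*(-4)) = -9 + 3*16 = -9 + 48 = 39)
-31574*(-11 + (4 - 1*12))/(19 + m) = -31574*(-11 + (4 - 1*12))/(19 + 39) = -31574*(-11 + (4 - 12))/58 = -31574*(-11 - 8)/58 = -(-599906)/58 = -31574*(-19/58) = 299953/29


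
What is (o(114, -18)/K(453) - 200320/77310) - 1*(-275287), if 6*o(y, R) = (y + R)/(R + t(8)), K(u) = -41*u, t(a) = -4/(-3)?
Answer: 329395833289723/1196565525 ≈ 2.7528e+5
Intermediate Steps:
t(a) = 4/3 (t(a) = -4*(-1/3) = 4/3)
o(y, R) = (R + y)/(6*(4/3 + R)) (o(y, R) = ((y + R)/(R + 4/3))/6 = ((R + y)/(4/3 + R))/6 = (R + y)/(6*(4/3 + R)))
(o(114, -18)/K(453) - 200320/77310) - 1*(-275287) = (((-18 + 114)/(2*(4 + 3*(-18))))/((-41*453)) - 200320/77310) - 1*(-275287) = (((1/2)*96/(4 - 54))/(-18573) - 200320*1/77310) + 275287 = (((1/2)*96/(-50))*(-1/18573) - 20032/7731) + 275287 = (((1/2)*(-1/50)*96)*(-1/18573) - 20032/7731) + 275287 = (-24/25*(-1/18573) - 20032/7731) + 275287 = (8/154775 - 20032/7731) + 275287 = -3100390952/1196565525 + 275287 = 329395833289723/1196565525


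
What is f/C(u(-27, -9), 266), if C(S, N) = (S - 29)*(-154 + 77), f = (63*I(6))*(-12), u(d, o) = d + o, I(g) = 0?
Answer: 0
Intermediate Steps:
f = 0 (f = (63*0)*(-12) = 0*(-12) = 0)
C(S, N) = 2233 - 77*S (C(S, N) = (-29 + S)*(-77) = 2233 - 77*S)
f/C(u(-27, -9), 266) = 0/(2233 - 77*(-27 - 9)) = 0/(2233 - 77*(-36)) = 0/(2233 + 2772) = 0/5005 = 0*(1/5005) = 0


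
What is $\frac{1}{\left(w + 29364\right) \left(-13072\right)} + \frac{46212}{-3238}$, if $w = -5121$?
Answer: $- \frac{7322395286195}{513068379024} \approx -14.272$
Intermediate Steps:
$\frac{1}{\left(w + 29364\right) \left(-13072\right)} + \frac{46212}{-3238} = \frac{1}{\left(-5121 + 29364\right) \left(-13072\right)} + \frac{46212}{-3238} = \frac{1}{24243} \left(- \frac{1}{13072}\right) + 46212 \left(- \frac{1}{3238}\right) = \frac{1}{24243} \left(- \frac{1}{13072}\right) - \frac{23106}{1619} = - \frac{1}{316904496} - \frac{23106}{1619} = - \frac{7322395286195}{513068379024}$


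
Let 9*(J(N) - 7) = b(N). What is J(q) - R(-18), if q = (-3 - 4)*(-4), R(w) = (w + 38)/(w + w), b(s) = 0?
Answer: 68/9 ≈ 7.5556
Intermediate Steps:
R(w) = (38 + w)/(2*w) (R(w) = (38 + w)/((2*w)) = (38 + w)*(1/(2*w)) = (38 + w)/(2*w))
q = 28 (q = -7*(-4) = 28)
J(N) = 7 (J(N) = 7 + (⅑)*0 = 7 + 0 = 7)
J(q) - R(-18) = 7 - (38 - 18)/(2*(-18)) = 7 - (-1)*20/(2*18) = 7 - 1*(-5/9) = 7 + 5/9 = 68/9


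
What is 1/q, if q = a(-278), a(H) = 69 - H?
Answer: 1/347 ≈ 0.0028818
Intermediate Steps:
q = 347 (q = 69 - 1*(-278) = 69 + 278 = 347)
1/q = 1/347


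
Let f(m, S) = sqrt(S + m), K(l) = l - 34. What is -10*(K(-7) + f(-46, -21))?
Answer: 410 - 10*I*sqrt(67) ≈ 410.0 - 81.854*I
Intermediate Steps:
K(l) = -34 + l
-10*(K(-7) + f(-46, -21)) = -10*((-34 - 7) + sqrt(-21 - 46)) = -10*(-41 + sqrt(-67)) = -10*(-41 + I*sqrt(67)) = 410 - 10*I*sqrt(67)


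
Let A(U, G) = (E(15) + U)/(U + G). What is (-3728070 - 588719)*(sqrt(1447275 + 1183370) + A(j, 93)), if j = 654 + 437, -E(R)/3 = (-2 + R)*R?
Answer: -1092147617/592 - 4316789*sqrt(2630645) ≈ -7.0034e+9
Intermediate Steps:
E(R) = -3*R*(-2 + R) (E(R) = -3*(-2 + R)*R = -3*R*(-2 + R))
j = 1091
A(U, G) = (-585 + U)/(G + U) (A(U, G) = (3*15*(2 - 1*15) + U)/(U + G) = (3*15*(2 - 15) + U)/(G + U) = (3*15*(-13) + U)/(G + U) = (-585 + U)/(G + U))
(-3728070 - 588719)*(sqrt(1447275 + 1183370) + A(j, 93)) = (-3728070 - 588719)*(sqrt(1447275 + 1183370) + (-585 + 1091)/(93 + 1091)) = -4316789*(sqrt(2630645) + 506/1184) = -4316789*(sqrt(2630645) + (1/1184)*506) = -4316789*(sqrt(2630645) + 253/592) = -4316789*(253/592 + sqrt(2630645)) = -1092147617/592 - 4316789*sqrt(2630645)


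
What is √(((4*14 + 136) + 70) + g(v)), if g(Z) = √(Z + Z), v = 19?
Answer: √(262 + √38) ≈ 16.376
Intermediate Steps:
g(Z) = √2*√Z (g(Z) = √(2*Z) = √2*√Z)
√(((4*14 + 136) + 70) + g(v)) = √(((4*14 + 136) + 70) + √2*√19) = √(((56 + 136) + 70) + √38) = √((192 + 70) + √38) = √(262 + √38)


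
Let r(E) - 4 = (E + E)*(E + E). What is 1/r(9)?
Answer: 1/328 ≈ 0.0030488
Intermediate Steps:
r(E) = 4 + 4*E**2 (r(E) = 4 + (E + E)*(E + E) = 4 + (2*E)*(2*E) = 4 + 4*E**2)
1/r(9) = 1/(4 + 4*9**2) = 1/(4 + 4*81) = 1/(4 + 324) = 1/328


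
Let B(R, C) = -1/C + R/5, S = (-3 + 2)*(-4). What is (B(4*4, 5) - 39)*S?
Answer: -144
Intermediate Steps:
S = 4 (S = -1*(-4) = 4)
B(R, C) = -1/C + R/5 (B(R, C) = -1/C + R*(1/5) = -1/C + R/5)
(B(4*4, 5) - 39)*S = ((-1/5 + (4*4)/5) - 39)*4 = ((-1*1/5 + (1/5)*16) - 39)*4 = ((-1/5 + 16/5) - 39)*4 = (3 - 39)*4 = -36*4 = -144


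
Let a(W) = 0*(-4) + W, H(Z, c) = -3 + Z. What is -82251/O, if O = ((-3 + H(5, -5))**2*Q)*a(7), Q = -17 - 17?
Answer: 82251/238 ≈ 345.59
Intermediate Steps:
Q = -34
a(W) = W (a(W) = 0 + W = W)
O = -238 (O = ((-3 + (-3 + 5))**2*(-34))*7 = ((-3 + 2)**2*(-34))*7 = ((-1)**2*(-34))*7 = (1*(-34))*7 = -34*7 = -238)
-82251/O = -82251/(-238) = -82251*(-1/238) = 82251/238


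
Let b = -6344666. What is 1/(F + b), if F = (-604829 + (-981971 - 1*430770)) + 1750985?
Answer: -1/6611251 ≈ -1.5126e-7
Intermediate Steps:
F = -266585 (F = (-604829 + (-981971 - 430770)) + 1750985 = (-604829 - 1412741) + 1750985 = -2017570 + 1750985 = -266585)
1/(F + b) = 1/(-266585 - 6344666) = 1/(-6611251) = -1/6611251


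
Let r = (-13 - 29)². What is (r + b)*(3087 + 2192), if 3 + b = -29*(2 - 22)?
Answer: 12358139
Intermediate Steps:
r = 1764 (r = (-42)² = 1764)
b = 577 (b = -3 - 29*(2 - 22) = -3 - 29*(-20) = -3 + 580 = 577)
(r + b)*(3087 + 2192) = (1764 + 577)*(3087 + 2192) = 2341*5279 = 12358139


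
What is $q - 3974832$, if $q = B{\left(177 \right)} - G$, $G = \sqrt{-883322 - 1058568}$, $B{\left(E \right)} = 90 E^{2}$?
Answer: $-1155222 - i \sqrt{1941890} \approx -1.1552 \cdot 10^{6} - 1393.5 i$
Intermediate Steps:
$G = i \sqrt{1941890}$ ($G = \sqrt{-1941890} = i \sqrt{1941890} \approx 1393.5 i$)
$q = 2819610 - i \sqrt{1941890}$ ($q = 90 \cdot 177^{2} - i \sqrt{1941890} = 90 \cdot 31329 - i \sqrt{1941890} = 2819610 - i \sqrt{1941890} \approx 2.8196 \cdot 10^{6} - 1393.5 i$)
$q - 3974832 = \left(2819610 - i \sqrt{1941890}\right) - 3974832 = -1155222 - i \sqrt{1941890}$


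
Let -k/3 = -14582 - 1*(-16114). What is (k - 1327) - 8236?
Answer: -14159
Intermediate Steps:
k = -4596 (k = -3*(-14582 - 1*(-16114)) = -3*(-14582 + 16114) = -3*1532 = -4596)
(k - 1327) - 8236 = (-4596 - 1327) - 8236 = -5923 - 8236 = -14159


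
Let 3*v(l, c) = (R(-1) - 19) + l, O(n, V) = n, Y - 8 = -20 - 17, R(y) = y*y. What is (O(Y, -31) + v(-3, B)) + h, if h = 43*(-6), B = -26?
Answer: -294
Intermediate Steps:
R(y) = y**2
Y = -29 (Y = 8 + (-20 - 17) = 8 - 37 = -29)
v(l, c) = -6 + l/3 (v(l, c) = (((-1)**2 - 19) + l)/3 = ((1 - 19) + l)/3 = (-18 + l)/3 = -6 + l/3)
h = -258
(O(Y, -31) + v(-3, B)) + h = (-29 + (-6 + (1/3)*(-3))) - 258 = (-29 + (-6 - 1)) - 258 = (-29 - 7) - 258 = -36 - 258 = -294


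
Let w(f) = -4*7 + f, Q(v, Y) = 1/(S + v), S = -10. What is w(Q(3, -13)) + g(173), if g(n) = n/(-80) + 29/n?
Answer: -2919743/96880 ≈ -30.138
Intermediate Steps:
g(n) = 29/n - n/80 (g(n) = n*(-1/80) + 29/n = -n/80 + 29/n = 29/n - n/80)
Q(v, Y) = 1/(-10 + v)
w(f) = -28 + f
w(Q(3, -13)) + g(173) = (-28 + 1/(-10 + 3)) + (29/173 - 1/80*173) = (-28 + 1/(-7)) + (29*(1/173) - 173/80) = (-28 - ⅐) + (29/173 - 173/80) = -197/7 - 27609/13840 = -2919743/96880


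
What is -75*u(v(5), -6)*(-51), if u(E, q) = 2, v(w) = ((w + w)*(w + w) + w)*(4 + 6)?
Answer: 7650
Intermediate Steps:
v(w) = 10*w + 40*w² (v(w) = ((2*w)*(2*w) + w)*10 = (4*w² + w)*10 = (w + 4*w²)*10 = 10*w + 40*w²)
-75*u(v(5), -6)*(-51) = -75*2*(-51) = -150*(-51) = 7650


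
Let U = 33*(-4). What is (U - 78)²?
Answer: 44100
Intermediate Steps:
U = -132
(U - 78)² = (-132 - 78)² = (-210)² = 44100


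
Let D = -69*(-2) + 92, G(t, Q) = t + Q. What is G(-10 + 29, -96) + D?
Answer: 153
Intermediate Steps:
G(t, Q) = Q + t
D = 230 (D = 138 + 92 = 230)
G(-10 + 29, -96) + D = (-96 + (-10 + 29)) + 230 = (-96 + 19) + 230 = -77 + 230 = 153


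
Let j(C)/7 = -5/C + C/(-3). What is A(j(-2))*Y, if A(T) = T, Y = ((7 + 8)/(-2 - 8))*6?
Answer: -399/2 ≈ -199.50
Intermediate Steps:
Y = -9 (Y = (15/(-10))*6 = (15*(-⅒))*6 = -3/2*6 = -9)
j(C) = -35/C - 7*C/3 (j(C) = 7*(-5/C + C/(-3)) = 7*(-5/C + C*(-⅓)) = 7*(-5/C - C/3) = -35/C - 7*C/3)
A(j(-2))*Y = (-35/(-2) - 7/3*(-2))*(-9) = (-35*(-½) + 14/3)*(-9) = (35/2 + 14/3)*(-9) = (133/6)*(-9) = -399/2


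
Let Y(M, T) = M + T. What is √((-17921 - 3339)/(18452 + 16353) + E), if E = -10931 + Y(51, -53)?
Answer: I*√529793809265/6961 ≈ 104.56*I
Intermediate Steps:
E = -10933 (E = -10931 + (51 - 53) = -10931 - 2 = -10933)
√((-17921 - 3339)/(18452 + 16353) + E) = √((-17921 - 3339)/(18452 + 16353) - 10933) = √(-21260/34805 - 10933) = √(-21260*1/34805 - 10933) = √(-4252/6961 - 10933) = √(-76108865/6961) = I*√529793809265/6961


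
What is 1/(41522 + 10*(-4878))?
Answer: -1/7258 ≈ -0.00013778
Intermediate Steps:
1/(41522 + 10*(-4878)) = 1/(41522 - 48780) = 1/(-7258) = -1/7258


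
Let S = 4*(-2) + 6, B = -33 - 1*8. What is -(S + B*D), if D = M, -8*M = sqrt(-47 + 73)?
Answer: 2 - 41*sqrt(26)/8 ≈ -24.132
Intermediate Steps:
B = -41 (B = -33 - 8 = -41)
S = -2 (S = -8 + 6 = -2)
M = -sqrt(26)/8 (M = -sqrt(-47 + 73)/8 = -sqrt(26)/8 ≈ -0.63738)
D = -sqrt(26)/8 ≈ -0.63738
-(S + B*D) = -(-2 - (-41)*sqrt(26)/8) = -(-2 + 41*sqrt(26)/8) = 2 - 41*sqrt(26)/8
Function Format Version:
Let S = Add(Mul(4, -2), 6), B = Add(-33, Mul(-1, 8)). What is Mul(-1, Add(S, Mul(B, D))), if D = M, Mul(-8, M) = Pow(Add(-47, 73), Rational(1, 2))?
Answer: Add(2, Mul(Rational(-41, 8), Pow(26, Rational(1, 2)))) ≈ -24.132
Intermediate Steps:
B = -41 (B = Add(-33, -8) = -41)
S = -2 (S = Add(-8, 6) = -2)
M = Mul(Rational(-1, 8), Pow(26, Rational(1, 2))) (M = Mul(Rational(-1, 8), Pow(Add(-47, 73), Rational(1, 2))) = Mul(Rational(-1, 8), Pow(26, Rational(1, 2))) ≈ -0.63738)
D = Mul(Rational(-1, 8), Pow(26, Rational(1, 2))) ≈ -0.63738
Mul(-1, Add(S, Mul(B, D))) = Mul(-1, Add(-2, Mul(-41, Mul(Rational(-1, 8), Pow(26, Rational(1, 2)))))) = Mul(-1, Add(-2, Mul(Rational(41, 8), Pow(26, Rational(1, 2))))) = Add(2, Mul(Rational(-41, 8), Pow(26, Rational(1, 2))))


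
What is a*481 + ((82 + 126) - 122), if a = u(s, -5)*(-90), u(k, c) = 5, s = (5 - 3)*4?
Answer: -216364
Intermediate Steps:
s = 8 (s = 2*4 = 8)
a = -450 (a = 5*(-90) = -450)
a*481 + ((82 + 126) - 122) = -450*481 + ((82 + 126) - 122) = -216450 + (208 - 122) = -216450 + 86 = -216364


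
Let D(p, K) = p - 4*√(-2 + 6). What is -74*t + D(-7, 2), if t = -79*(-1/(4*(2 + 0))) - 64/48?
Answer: -7765/12 ≈ -647.08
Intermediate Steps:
D(p, K) = -8 + p (D(p, K) = p - 4*√4 = p - 4*2 = p - 8 = -8 + p)
t = 205/24 (t = -79/((-4*2)) - 64*1/48 = -79/(-8) - 4/3 = -79*(-⅛) - 4/3 = 79/8 - 4/3 = 205/24 ≈ 8.5417)
-74*t + D(-7, 2) = -74*205/24 + (-8 - 7) = -7585/12 - 15 = -7765/12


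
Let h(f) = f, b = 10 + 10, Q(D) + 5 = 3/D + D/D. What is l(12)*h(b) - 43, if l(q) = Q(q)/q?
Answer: -197/4 ≈ -49.250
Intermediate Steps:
Q(D) = -4 + 3/D (Q(D) = -5 + (3/D + D/D) = -5 + (3/D + 1) = -5 + (1 + 3/D) = -4 + 3/D)
b = 20
l(q) = (-4 + 3/q)/q
l(12)*h(b) - 43 = ((3 - 4*12)/12²)*20 - 43 = ((3 - 48)/144)*20 - 43 = ((1/144)*(-45))*20 - 43 = -5/16*20 - 43 = -25/4 - 43 = -197/4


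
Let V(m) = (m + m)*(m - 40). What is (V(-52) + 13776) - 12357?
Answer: 10987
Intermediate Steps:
V(m) = 2*m*(-40 + m) (V(m) = (2*m)*(-40 + m) = 2*m*(-40 + m))
(V(-52) + 13776) - 12357 = (2*(-52)*(-40 - 52) + 13776) - 12357 = (2*(-52)*(-92) + 13776) - 12357 = (9568 + 13776) - 12357 = 23344 - 12357 = 10987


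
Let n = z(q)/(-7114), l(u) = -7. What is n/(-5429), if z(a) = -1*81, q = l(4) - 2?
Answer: -81/38621906 ≈ -2.0973e-6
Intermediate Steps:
q = -9 (q = -7 - 2 = -9)
z(a) = -81
n = 81/7114 (n = -81/(-7114) = -81*(-1/7114) = 81/7114 ≈ 0.011386)
n/(-5429) = (81/7114)/(-5429) = (81/7114)*(-1/5429) = -81/38621906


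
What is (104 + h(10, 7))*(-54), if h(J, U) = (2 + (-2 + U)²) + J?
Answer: -7614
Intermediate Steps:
h(J, U) = 2 + J + (-2 + U)²
(104 + h(10, 7))*(-54) = (104 + (2 + 10 + (-2 + 7)²))*(-54) = (104 + (2 + 10 + 5²))*(-54) = (104 + (2 + 10 + 25))*(-54) = (104 + 37)*(-54) = 141*(-54) = -7614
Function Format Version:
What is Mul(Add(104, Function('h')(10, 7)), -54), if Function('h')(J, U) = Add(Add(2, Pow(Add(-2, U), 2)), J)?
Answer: -7614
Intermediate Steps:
Function('h')(J, U) = Add(2, J, Pow(Add(-2, U), 2))
Mul(Add(104, Function('h')(10, 7)), -54) = Mul(Add(104, Add(2, 10, Pow(Add(-2, 7), 2))), -54) = Mul(Add(104, Add(2, 10, Pow(5, 2))), -54) = Mul(Add(104, Add(2, 10, 25)), -54) = Mul(Add(104, 37), -54) = Mul(141, -54) = -7614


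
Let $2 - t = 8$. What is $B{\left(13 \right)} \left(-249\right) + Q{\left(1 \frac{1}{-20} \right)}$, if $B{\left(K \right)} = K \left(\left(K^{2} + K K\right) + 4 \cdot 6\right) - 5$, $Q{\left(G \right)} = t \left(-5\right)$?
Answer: $-1170519$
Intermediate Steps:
$t = -6$ ($t = 2 - 8 = -6$)
$Q{\left(G \right)} = 30$ ($Q{\left(G \right)} = \left(-6\right) \left(-5\right) = 30$)
$B{\left(K \right)} = -5 + K \left(24 + 2 K^{2}\right)$ ($B{\left(K \right)} = K \left(\left(K^{2} + K^{2}\right) + 24\right) - 5 = K \left(2 K^{2} + 24\right) - 5 = K \left(24 + 2 K^{2}\right) - 5 = -5 + K \left(24 + 2 K^{2}\right)$)
$B{\left(13 \right)} \left(-249\right) + Q{\left(1 \frac{1}{-20} \right)} = \left(-5 + 2 \cdot 13^{3} + 24 \cdot 13\right) \left(-249\right) + 30 = \left(-5 + 2 \cdot 2197 + 312\right) \left(-249\right) + 30 = \left(-5 + 4394 + 312\right) \left(-249\right) + 30 = 4701 \left(-249\right) + 30 = -1170549 + 30 = -1170519$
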